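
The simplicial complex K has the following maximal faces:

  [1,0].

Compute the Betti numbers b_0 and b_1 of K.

b_0 = 1, b_1 = 0.

K has 2 vertices, 1 edge.
rank ∂_0 = 0, rank ∂_1 = 1 ⇒ b_0 = 2 − 0 − 1 = 1; all invariant factors of ∂_1 are 1 so no torsion. So H_0 ≅ Z.
rank ∂_1 = 1, rank ∂_2 = 0 ⇒ b_1 = 1 − 1 − 0 = 0. So H_1 ≅ 0.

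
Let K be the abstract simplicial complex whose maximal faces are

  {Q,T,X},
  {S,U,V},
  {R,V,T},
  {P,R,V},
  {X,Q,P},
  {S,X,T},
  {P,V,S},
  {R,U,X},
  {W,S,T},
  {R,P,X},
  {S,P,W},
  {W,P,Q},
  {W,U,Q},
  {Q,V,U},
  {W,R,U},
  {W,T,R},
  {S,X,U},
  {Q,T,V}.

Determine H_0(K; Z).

Fix the vertex order P < Q < R < S < T < U < V < W < X and write every simplex with vertices in increasing order. Then dim K = 2 and the simplices of K are:

  0-simplices (9): P, Q, R, S, T, U, V, W, X
  1-simplices (27): PQ, PR, PS, PV, PW, PX, QT, QU, QV, QW, QX, RT, RU, RV, RW, RX, ST, SU, SV, SW, SX, TV, TW, TX, UV, UW, UX
  2-simplices (18): PQW, PQX, PRV, PRX, PSV, PSW, QTV, QTX, QUV, QUW, RTV, RTW, RUW, RUX, STW, STX, SUV, SUX

giving chain groups C_0 ≅ Z^9, C_1 ≅ Z^27, C_2 ≅ Z^18.

The boundary map ∂_1: C_1 → C_0 sends each edge [p,q] (with p < q) to q − p.
As a 9×27 matrix over Z this has rank 8, with invariant factors (1,1,1,1,1,1,1,1).

Boundary ∂_2: C_2 → C_1 maps a triangle to the signed sum of its edges. For instance
  ∂QTV = TV − QV + QT,
  ∂STX = TX − SX + ST.
As a 27×18 matrix over Z this has rank 17, with invariant factors (1,1,1,1,1,1,1,1,1,1,1,1,1,1,1,1,1).

Computing H_k = (kernel of ∂_k) / (image of ∂_{k+1}):

  H_0: rank C_0 − rank ∂_1 = 9 − 8 = 1, and the invariant factors of ∂_1 are all 1, so H_0 = Z.

H_0 = Z.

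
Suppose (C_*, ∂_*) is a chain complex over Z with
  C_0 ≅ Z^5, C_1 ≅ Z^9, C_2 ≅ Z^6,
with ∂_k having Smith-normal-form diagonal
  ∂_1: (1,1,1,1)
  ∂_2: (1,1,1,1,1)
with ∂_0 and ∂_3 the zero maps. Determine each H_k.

H_0 = Z,  H_1 = 0,  H_2 = Z.

H_0: b_0 = 5 − 0 − 4 = 1; torsion from ∂_1 factors > 1: none. So H_0 = Z.
H_1: b_1 = 9 − 4 − 5 = 0; torsion from ∂_2 factors > 1: none. So H_1 = 0.
H_2: b_2 = 6 − 5 − 0 = 1; torsion from ∂_3 factors > 1: none. So H_2 = Z.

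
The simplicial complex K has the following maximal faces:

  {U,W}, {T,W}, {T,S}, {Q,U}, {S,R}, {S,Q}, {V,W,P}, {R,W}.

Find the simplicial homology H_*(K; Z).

Fix the vertex order P < Q < R < S < T < U < V < W and write every simplex with vertices in increasing order. Then dim K = 2 and the simplices of K are:

  0-simplices (8): P, Q, R, S, T, U, V, W
  1-simplices (10): PV, PW, QS, QU, RS, RW, ST, TW, UW, VW
  2-simplices (1): PVW

giving chain groups C_0 ≅ Z^8, C_1 ≅ Z^10, C_2 ≅ Z^1.

The boundary map ∂_1: C_1 → C_0 maps an edge to its endpoints' difference, ∂[p,q] = q − p.
This gives a 8×10 integer matrix of rank 7; reducing to Smith normal form yields diagonal entries (1,1,1,1,1,1,1).

The boundary map ∂_2: C_2 → C_1 sends each 2-simplex [p,q,r] to [q,r] − [p,r] + [p,q]. For instance
  ∂PVW = VW − PW + PV.
This gives a 10×1 integer matrix of rank 1; reducing to Smith normal form yields diagonal entries (1).

From H_k ≅ ker(∂_k) / im(∂_{k+1}) we obtain:

  H_0: rank C_0 − rank ∂_1 = 8 − 7 = 1, and the invariant factors of ∂_1 are all 1, so H_0 ≅ Z.
  H_1: rank ker ∂_1 − rank ∂_2 = (10 − 7) − 1 = 2, and the invariant factors of ∂_2 are all 1, so H_1 ≅ Z^2.
  H_2: rank ker ∂_2 − rank ∂_3 = (1 − 1) − 0 = 0, and there is no ∂_3, so H_2 ≅ 0.

As a check, the Euler characteristic is 8 − 10 + 1 = -1, which agrees with 1 − 2 + 0 = -1.

H_0 = Z,  H_1 = Z^2,  H_2 = 0.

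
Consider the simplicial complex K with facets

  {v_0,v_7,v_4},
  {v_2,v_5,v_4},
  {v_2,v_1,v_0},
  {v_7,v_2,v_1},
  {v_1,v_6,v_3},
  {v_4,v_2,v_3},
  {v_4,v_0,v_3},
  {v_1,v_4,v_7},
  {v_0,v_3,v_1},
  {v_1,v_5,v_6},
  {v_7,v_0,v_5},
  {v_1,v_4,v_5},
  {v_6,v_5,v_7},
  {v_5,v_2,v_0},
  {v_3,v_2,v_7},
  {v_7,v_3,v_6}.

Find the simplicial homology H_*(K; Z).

H_0 = Z,  H_1 = Z^2,  H_2 = Z.

K has 8 vertices, 24 edges, 16 triangles.
rank ∂_0 = 0, rank ∂_1 = 7 ⇒ b_0 = 8 − 0 − 7 = 1; all invariant factors of ∂_1 are 1 so no torsion. So H_0 = Z.
rank ∂_1 = 7, rank ∂_2 = 15 ⇒ b_1 = 24 − 7 − 15 = 2; all invariant factors of ∂_2 are 1 so no torsion. So H_1 = Z^2.
rank ∂_2 = 15, rank ∂_3 = 0 ⇒ b_2 = 16 − 15 − 0 = 1. So H_2 = Z.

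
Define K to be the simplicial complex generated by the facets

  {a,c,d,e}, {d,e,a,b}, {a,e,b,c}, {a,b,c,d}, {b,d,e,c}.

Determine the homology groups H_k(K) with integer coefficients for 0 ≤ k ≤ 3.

H_0 ≅ Z,  H_1 = 0,  H_2 = 0,  H_3 ≅ Z.

We work with the vertex ordering a < b < c < d < e. The simplices of K, each written with vertices in increasing order, are:

  0-simplices (5): a, b, c, d, e
  1-simplices (10): ab, ac, ad, ae, bc, bd, be, cd, ce, de
  2-simplices (10): abc, abd, abe, acd, ace, ade, bcd, bce, bde, cde
  3-simplices (5): abcd, abce, abde, acde, bcde

Hence C_0 ≅ Z^5, C_1 ≅ Z^10, C_2 ≅ Z^10, C_3 ≅ Z^5.

Boundary ∂_1: C_1 → C_0 is given by ∂[p,q] = [q] − [p].
The resulting 5×10 matrix has rank 4, and its Smith normal form has invariant factors (1,1,1,1).

The boundary map ∂_2: C_2 → C_1 acts by ∂[p,q,r] = [q,r] − [p,r] + [p,q]. For instance
  ∂abc = bc − ac + ab,
  ∂acd = cd − ad + ac.
This gives a 10×10 integer matrix of rank 6; reducing to Smith normal form yields diagonal entries (1,1,1,1,1,1).

The boundary map ∂_3: C_3 → C_2 sends each 3-simplex σ to the alternating sum Σ_i (−1)^i (σ with its i-th vertex removed). For instance
  ∂abce = bce − ace + abe − abc,
  ∂abcd = bcd − acd + abd − abc.
The resulting 10×5 matrix has rank 4, and its Smith normal form has invariant factors (1,1,1,1).

Now H_k = ker ∂_k / im ∂_{k+1}, so:

  H_0: rank C_0 − rank ∂_1 = 5 − 4 = 1, and the invariant factors of ∂_1 are all 1, so H_0 = Z.
  H_1: rank ker ∂_1 − rank ∂_2 = (10 − 4) − 6 = 0, and the invariant factors of ∂_2 are all 1, so H_1 = 0.
  H_2: rank ker ∂_2 − rank ∂_3 = (10 − 6) − 4 = 0, and the invariant factors of ∂_3 are all 1, so H_2 = 0.
  H_3: rank ker ∂_3 − rank ∂_4 = (5 − 4) − 0 = 1, and there is no ∂_4, so H_3 = Z.

As a check, the Euler characteristic is 5 − 10 + 10 − 5 = 0, which agrees with 1 − 0 + 0 − 1 = 0.
(K is a triangulation of the 3-sphere S^3.)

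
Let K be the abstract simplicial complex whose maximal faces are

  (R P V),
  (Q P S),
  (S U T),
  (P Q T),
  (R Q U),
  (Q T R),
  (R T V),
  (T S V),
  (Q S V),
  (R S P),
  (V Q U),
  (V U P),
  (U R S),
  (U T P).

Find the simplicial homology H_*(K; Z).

We work with the vertex ordering P < Q < R < S < T < U < V. The simplices of K, each written with vertices in increasing order, are:

  0-simplices (7): P, Q, R, S, T, U, V
  1-simplices (21): PQ, PR, PS, PT, PU, PV, QR, QS, QT, QU, QV, RS, RT, RU, RV, ST, SU, SV, TU, TV, UV
  2-simplices (14): PQS, PQT, PRS, PRV, PTU, PUV, QRT, QRU, QSV, QUV, RSU, RTV, STU, STV

Hence C_0 ≅ Z^7, C_1 ≅ Z^21, C_2 ≅ Z^14.

The boundary map ∂_1: C_1 → C_0 sends each edge [p,q] (with p < q) to q − p.
As a 7×21 matrix over Z this has rank 6, with invariant factors (1,1,1,1,1,1).

∂_2: C_2 → C_1 maps a triangle to the signed sum of its edges. For instance
  ∂PQT = QT − PT + PQ,
  ∂STU = TU − SU + ST.
The resulting 21×14 matrix has rank 13, and its Smith normal form has invariant factors (1,1,1,1,1,1,1,1,1,1,1,1,1).

From H_k ≅ ker(∂_k) / im(∂_{k+1}) we obtain:

  H_0: rank C_0 − rank ∂_1 = 7 − 6 = 1, and the invariant factors of ∂_1 are all 1, so H_0 ≅ Z.
  H_1: rank ker ∂_1 − rank ∂_2 = (21 − 6) − 13 = 2, and the invariant factors of ∂_2 are all 1, so H_1 ≅ Z^2.
  H_2: rank ker ∂_2 − rank ∂_3 = (14 − 13) − 0 = 1, and there is no ∂_3, so H_2 ≅ Z.

(K is a triangulation of the torus T^2.)

H_0 ≅ Z,  H_1 ≅ Z^2,  H_2 ≅ Z.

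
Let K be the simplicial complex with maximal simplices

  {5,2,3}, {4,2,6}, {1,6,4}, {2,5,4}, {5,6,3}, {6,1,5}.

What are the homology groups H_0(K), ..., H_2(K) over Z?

H_0 = Z,  H_1 = Z,  H_2 = 0.

K has 6 vertices, 12 edges, 6 triangles.
rank ∂_0 = 0, rank ∂_1 = 5 ⇒ b_0 = 6 − 0 − 5 = 1; all invariant factors of ∂_1 are 1 so no torsion. So H_0 = Z.
rank ∂_1 = 5, rank ∂_2 = 6 ⇒ b_1 = 12 − 5 − 6 = 1; all invariant factors of ∂_2 are 1 so no torsion. So H_1 = Z.
rank ∂_2 = 6, rank ∂_3 = 0 ⇒ b_2 = 6 − 6 − 0 = 0. So H_2 = 0.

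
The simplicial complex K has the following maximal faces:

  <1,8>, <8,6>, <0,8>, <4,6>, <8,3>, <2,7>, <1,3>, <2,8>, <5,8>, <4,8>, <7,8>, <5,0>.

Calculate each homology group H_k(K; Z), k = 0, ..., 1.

Take the total order 0 < 1 < 2 < 3 < 4 < 5 < 6 < 7 < 8 on the vertex set. Then K (dimension 1) consists of the simplices:

  0-simplices (9): [0], [1], [2], [3], [4], [5], [6], [7], [8]
  1-simplices (12): [0,5], [0,8], [1,3], [1,8], [2,7], [2,8], [3,8], [4,6], [4,8], [5,8], [6,8], [7,8]

so the chain groups are C_0 ≅ Z^9, C_1 ≅ Z^12.

∂_1: C_1 → C_0 is given by ∂[p,q] = [q] − [p]. For instance
  ∂[6,8] = [8] − [6].
The resulting 9×12 matrix has rank 8, and its Smith normal form has invariant factors (1,1,1,1,1,1,1,1).

Now H_k = ker ∂_k / im ∂_{k+1}, so:

  H_0: rank C_0 − rank ∂_1 = 9 − 8 = 1, and the invariant factors of ∂_1 are all 1, so H_0 ≅ Z.
  H_1: rank ker ∂_1 − rank ∂_2 = (12 − 8) − 0 = 4, and there is no ∂_2, so H_1 ≅ Z^4.

(K is a triangulation of a wedge of 4 circles.)

H_0 = Z,  H_1 = Z^4.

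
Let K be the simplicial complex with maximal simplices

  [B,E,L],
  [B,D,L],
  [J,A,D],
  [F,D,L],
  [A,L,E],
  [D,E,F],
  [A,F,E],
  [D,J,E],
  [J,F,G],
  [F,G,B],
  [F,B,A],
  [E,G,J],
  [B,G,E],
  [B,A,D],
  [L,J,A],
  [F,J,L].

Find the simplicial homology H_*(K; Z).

H_0 = Z,  H_1 = Z^2,  H_2 = Z.

Take the total order A < B < D < E < F < G < J < L on the vertex set. Then K (dimension 2) consists of the simplices:

  0-simplices (8): A, B, D, E, F, G, J, L
  1-simplices (24): AB, AD, AE, AF, AJ, AL, BD, BE, BF, BG, BL, DE, DF, DJ, DL, EF, EG, EJ, EL, FG, FJ, FL, GJ, JL
  2-simplices (16): ABD, ABF, ADJ, AEF, AEL, AJL, BDL, BEG, BEL, BFG, DEF, DEJ, DFL, EGJ, FGJ, FJL

Hence C_0 ≅ Z^8, C_1 ≅ Z^24, C_2 ≅ Z^16.

The boundary map ∂_1: C_1 → C_0 is given by ∂[p,q] = [q] − [p].
As a 8×24 matrix over Z this has rank 7, with invariant factors (1,1,1,1,1,1,1).

∂_2: C_2 → C_1 acts by ∂[p,q,r] = [q,r] − [p,r] + [p,q]. For instance
  ∂BDL = DL − BL + BD,
  ∂ABF = BF − AF + AB.
The resulting 24×16 matrix has rank 15, and its Smith normal form has invariant factors (1,1,1,1,1,1,1,1,1,1,1,1,1,1,1).

Reading off H_k = ker ∂_k / im ∂_{k+1}:

  H_0: rank C_0 − rank ∂_1 = 8 − 7 = 1, and the invariant factors of ∂_1 are all 1, so H_0 = Z.
  H_1: rank ker ∂_1 − rank ∂_2 = (24 − 7) − 15 = 2, and the invariant factors of ∂_2 are all 1, so H_1 = Z^2.
  H_2: rank ker ∂_2 − rank ∂_3 = (16 − 15) − 0 = 1, and there is no ∂_3, so H_2 = Z.

(K is a triangulation of the torus T^2.)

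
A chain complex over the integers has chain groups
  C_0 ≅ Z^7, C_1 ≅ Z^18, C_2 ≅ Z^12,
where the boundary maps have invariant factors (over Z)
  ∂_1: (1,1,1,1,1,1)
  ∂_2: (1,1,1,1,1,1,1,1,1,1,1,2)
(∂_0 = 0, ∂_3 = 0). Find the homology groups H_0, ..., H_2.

H_0: b_0 = 7 − 0 − 6 = 1; torsion from ∂_1 factors > 1: none. So H_0 = Z.
H_1: b_1 = 18 − 6 − 12 = 0; torsion from ∂_2 factors > 1: [2]. So H_1 = Z/2.
H_2: b_2 = 12 − 12 − 0 = 0; torsion from ∂_3 factors > 1: none. So H_2 = 0.

H_0 = Z,  H_1 = Z/2,  H_2 = 0.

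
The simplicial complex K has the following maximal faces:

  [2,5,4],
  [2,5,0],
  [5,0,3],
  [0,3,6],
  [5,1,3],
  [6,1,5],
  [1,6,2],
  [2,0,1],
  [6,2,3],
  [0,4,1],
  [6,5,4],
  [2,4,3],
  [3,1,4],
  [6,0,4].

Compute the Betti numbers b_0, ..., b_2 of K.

Fix the vertex order 0 < 1 < 2 < 3 < 4 < 5 < 6 and write every simplex with vertices in increasing order. Then dim K = 2 and the simplices of K are:

  0-simplices (7): [0], [1], [2], [3], [4], [5], [6]
  1-simplices (21): [0,1], [0,2], [0,3], [0,4], [0,5], [0,6], [1,2], [1,3], [1,4], [1,5], [1,6], [2,3], [2,4], [2,5], [2,6], [3,4], [3,5], [3,6], [4,5], [4,6], [5,6]
  2-simplices (14): [0,1,2], [0,1,4], [0,2,5], [0,3,5], [0,3,6], [0,4,6], [1,2,6], [1,3,4], [1,3,5], [1,5,6], [2,3,4], [2,3,6], [2,4,5], [4,5,6]

giving chain groups C_0 ≅ Z^7, C_1 ≅ Z^21, C_2 ≅ Z^14.

The boundary map ∂_1: C_1 → C_0 is given by ∂[p,q] = [q] − [p].
This gives a 7×21 integer matrix of rank 6; reducing to Smith normal form yields diagonal entries (1,1,1,1,1,1).

The boundary map ∂_2: C_2 → C_1 sends each 2-simplex [p,q,r] to [q,r] − [p,r] + [p,q]. For instance
  ∂[1,3,4] = [3,4] − [1,4] + [1,3],
  ∂[0,1,2] = [1,2] − [0,2] + [0,1].
This gives a 21×14 integer matrix of rank 13; reducing to Smith normal form yields diagonal entries (1,1,1,1,1,1,1,1,1,1,1,1,1).

Now H_k = ker ∂_k / im ∂_{k+1}, so:

  H_0: rank C_0 − rank ∂_1 = 7 − 6 = 1, and the invariant factors of ∂_1 are all 1, so H_0 = Z.
  H_1: rank ker ∂_1 − rank ∂_2 = (21 − 6) − 13 = 2, and the invariant factors of ∂_2 are all 1, so H_1 = Z^2.
  H_2: rank ker ∂_2 − rank ∂_3 = (14 − 13) − 0 = 1, and there is no ∂_3, so H_2 = Z.

As a check, the Euler characteristic is 7 − 21 + 14 = 0, which agrees with 1 − 2 + 1 = 0.

Hence the Betti numbers are b_0 = 1, b_1 = 2, b_2 = 1.

b_0 = 1, b_1 = 2, b_2 = 1.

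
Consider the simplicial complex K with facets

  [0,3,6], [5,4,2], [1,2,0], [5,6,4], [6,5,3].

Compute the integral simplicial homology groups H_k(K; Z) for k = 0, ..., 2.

H_0 ≅ Z,  H_1 ≅ Z,  H_2 = 0.

Take the total order 0 < 1 < 2 < 3 < 4 < 5 < 6 on the vertex set. Then K (dimension 2) consists of the simplices:

  0-simplices (7): [0], [1], [2], [3], [4], [5], [6]
  1-simplices (12): [0,1], [0,2], [0,3], [0,6], [1,2], [2,4], [2,5], [3,5], [3,6], [4,5], [4,6], [5,6]
  2-simplices (5): [0,1,2], [0,3,6], [2,4,5], [3,5,6], [4,5,6]

Hence C_0 ≅ Z^7, C_1 ≅ Z^12, C_2 ≅ Z^5.

The boundary map ∂_1: C_1 → C_0 is given by ∂[p,q] = [q] − [p]. For instance
  ∂[0,1] = [1] − [0].
The resulting 7×12 matrix has rank 6, and its Smith normal form has invariant factors (1,1,1,1,1,1).

∂_2: C_2 → C_1 sends each 2-simplex [p,q,r] to [q,r] − [p,r] + [p,q]. For instance
  ∂[2,4,5] = [4,5] − [2,5] + [2,4],
  ∂[0,3,6] = [3,6] − [0,6] + [0,3].
As a 12×5 matrix over Z this has rank 5, with invariant factors (1,1,1,1,1).

Reading off H_k = ker ∂_k / im ∂_{k+1}:

  H_0: rank C_0 − rank ∂_1 = 7 − 6 = 1, and the invariant factors of ∂_1 are all 1, so H_0 ≅ Z.
  H_1: rank ker ∂_1 − rank ∂_2 = (12 − 6) − 5 = 1, and the invariant factors of ∂_2 are all 1, so H_1 ≅ Z.
  H_2: rank ker ∂_2 − rank ∂_3 = (5 − 5) − 0 = 0, and there is no ∂_3, so H_2 ≅ 0.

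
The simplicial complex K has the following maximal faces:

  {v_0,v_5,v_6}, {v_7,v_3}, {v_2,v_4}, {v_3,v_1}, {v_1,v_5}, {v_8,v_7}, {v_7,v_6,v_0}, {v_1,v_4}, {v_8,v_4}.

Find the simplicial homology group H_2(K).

We work with the vertex ordering v_0 < v_1 < v_2 < v_3 < v_4 < v_5 < v_6 < v_7 < v_8. The simplices of K, each written with vertices in increasing order, are:

  0-simplices (9): [v_0], [v_1], [v_2], [v_3], [v_4], [v_5], [v_6], [v_7], [v_8]
  1-simplices (12): [v_0,v_5], [v_0,v_6], [v_0,v_7], [v_1,v_3], [v_1,v_4], [v_1,v_5], [v_2,v_4], [v_3,v_7], [v_4,v_8], [v_5,v_6], [v_6,v_7], [v_7,v_8]
  2-simplices (2): [v_0,v_5,v_6], [v_0,v_6,v_7]

so the chain groups are C_0 ≅ Z^9, C_1 ≅ Z^12, C_2 ≅ Z^2.

The boundary map ∂_1: C_1 → C_0 maps an edge to its endpoints' difference, ∂[p,q] = q − p.
This gives a 9×12 integer matrix of rank 8; reducing to Smith normal form yields diagonal entries (1,1,1,1,1,1,1,1).

Boundary ∂_2: C_2 → C_1 sends each 2-simplex [p,q,r] to [q,r] − [p,r] + [p,q]. For instance
  ∂[v_0,v_6,v_7] = [v_6,v_7] − [v_0,v_7] + [v_0,v_6],
  ∂[v_0,v_5,v_6] = [v_5,v_6] − [v_0,v_6] + [v_0,v_5].
The resulting 12×2 matrix has rank 2, and its Smith normal form has invariant factors (1,1).

From H_k ≅ ker(∂_k) / im(∂_{k+1}) we obtain:

  H_2: rank ker ∂_2 − rank ∂_3 = (2 − 2) − 0 = 0, and there is no ∂_3, so H_2 = 0.

H_2 = 0.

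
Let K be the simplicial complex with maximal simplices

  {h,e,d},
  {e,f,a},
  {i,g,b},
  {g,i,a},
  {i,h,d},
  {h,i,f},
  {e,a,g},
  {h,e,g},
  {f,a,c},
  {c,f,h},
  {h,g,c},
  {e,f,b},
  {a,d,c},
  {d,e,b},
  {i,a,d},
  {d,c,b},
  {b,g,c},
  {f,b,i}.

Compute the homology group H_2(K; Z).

H_2 = Z.

K has 9 vertices, 27 edges, 18 triangles.
rank ∂_2 = 17, rank ∂_3 = 0 ⇒ b_2 = 18 − 17 − 0 = 1. So H_2 = Z.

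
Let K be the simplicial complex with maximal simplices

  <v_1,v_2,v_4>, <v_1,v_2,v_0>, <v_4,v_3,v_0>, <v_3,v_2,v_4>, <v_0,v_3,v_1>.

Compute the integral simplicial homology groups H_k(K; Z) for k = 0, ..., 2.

Order the vertices as v_0 < v_1 < v_2 < v_3 < v_4. Listing each simplex with vertices in this order, K has dimension 2 with simplices:

  0-simplices (5): [v_0], [v_1], [v_2], [v_3], [v_4]
  1-simplices (10): [v_0,v_1], [v_0,v_2], [v_0,v_3], [v_0,v_4], [v_1,v_2], [v_1,v_3], [v_1,v_4], [v_2,v_3], [v_2,v_4], [v_3,v_4]
  2-simplices (5): [v_0,v_1,v_2], [v_0,v_1,v_3], [v_0,v_3,v_4], [v_1,v_2,v_4], [v_2,v_3,v_4]

Hence C_0 ≅ Z^5, C_1 ≅ Z^10, C_2 ≅ Z^5.

The boundary map ∂_1: C_1 → C_0 is given by ∂[p,q] = [q] − [p]. For instance
  ∂[v_0,v_4] = [v_4] − [v_0].
As a 5×10 matrix over Z this has rank 4, with invariant factors (1,1,1,1).

The boundary map ∂_2: C_2 → C_1 maps a triangle to the signed sum of its edges. For instance
  ∂[v_0,v_3,v_4] = [v_3,v_4] − [v_0,v_4] + [v_0,v_3],
  ∂[v_0,v_1,v_3] = [v_1,v_3] − [v_0,v_3] + [v_0,v_1].
This gives a 10×5 integer matrix of rank 5; reducing to Smith normal form yields diagonal entries (1,1,1,1,1).

Now H_k = ker ∂_k / im ∂_{k+1}, so:

  H_0: rank C_0 − rank ∂_1 = 5 − 4 = 1, and the invariant factors of ∂_1 are all 1, so H_0 = Z.
  H_1: rank ker ∂_1 − rank ∂_2 = (10 − 4) − 5 = 1, and the invariant factors of ∂_2 are all 1, so H_1 = Z.
  H_2: rank ker ∂_2 − rank ∂_3 = (5 − 5) − 0 = 0, and there is no ∂_3, so H_2 = 0.

H_0 ≅ Z,  H_1 ≅ Z,  H_2 = 0.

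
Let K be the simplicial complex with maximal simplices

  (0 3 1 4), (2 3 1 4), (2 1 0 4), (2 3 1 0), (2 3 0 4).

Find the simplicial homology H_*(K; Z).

H_0 ≅ Z,  H_1 = 0,  H_2 = 0,  H_3 ≅ Z.

Order the vertices as 0 < 1 < 2 < 3 < 4. Listing each simplex with vertices in this order, K has dimension 3 with simplices:

  0-simplices (5): [0], [1], [2], [3], [4]
  1-simplices (10): [0,1], [0,2], [0,3], [0,4], [1,2], [1,3], [1,4], [2,3], [2,4], [3,4]
  2-simplices (10): [0,1,2], [0,1,3], [0,1,4], [0,2,3], [0,2,4], [0,3,4], [1,2,3], [1,2,4], [1,3,4], [2,3,4]
  3-simplices (5): [0,1,2,3], [0,1,2,4], [0,1,3,4], [0,2,3,4], [1,2,3,4]

giving chain groups C_0 ≅ Z^5, C_1 ≅ Z^10, C_2 ≅ Z^10, C_3 ≅ Z^5.

The boundary map ∂_1: C_1 → C_0 maps an edge to its endpoints' difference, ∂[p,q] = q − p. For instance
  ∂[3,4] = [4] − [3].
This gives a 5×10 integer matrix of rank 4; reducing to Smith normal form yields diagonal entries (1,1,1,1).

∂_2: C_2 → C_1 sends each 2-simplex [p,q,r] to [q,r] − [p,r] + [p,q]. For instance
  ∂[0,2,4] = [2,4] − [0,4] + [0,2],
  ∂[1,3,4] = [3,4] − [1,4] + [1,3].
The 10×10 boundary matrix has rank 6 and Smith normal form diag(1,1,1,1,1,1).

The boundary map ∂_3: C_3 → C_2 sends each 3-simplex σ to the alternating sum Σ_i (−1)^i (σ with its i-th vertex removed). For instance
  ∂[0,1,2,4] = [1,2,4] − [0,2,4] + [0,1,4] − [0,1,2],
  ∂[1,2,3,4] = [2,3,4] − [1,3,4] + [1,2,4] − [1,2,3].
The resulting 10×5 matrix has rank 4, and its Smith normal form has invariant factors (1,1,1,1).

Now H_k = ker ∂_k / im ∂_{k+1}, so:

  H_0: rank C_0 − rank ∂_1 = 5 − 4 = 1, and the invariant factors of ∂_1 are all 1, so H_0 ≅ Z.
  H_1: rank ker ∂_1 − rank ∂_2 = (10 − 4) − 6 = 0, and the invariant factors of ∂_2 are all 1, so H_1 ≅ 0.
  H_2: rank ker ∂_2 − rank ∂_3 = (10 − 6) − 4 = 0, and the invariant factors of ∂_3 are all 1, so H_2 ≅ 0.
  H_3: rank ker ∂_3 − rank ∂_4 = (5 − 4) − 0 = 1, and there is no ∂_4, so H_3 ≅ Z.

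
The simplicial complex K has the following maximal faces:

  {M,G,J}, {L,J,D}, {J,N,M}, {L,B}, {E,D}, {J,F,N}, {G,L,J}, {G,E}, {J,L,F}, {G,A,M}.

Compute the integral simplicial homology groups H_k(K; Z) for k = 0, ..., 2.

H_0 ≅ Z,  H_1 ≅ Z,  H_2 = 0.

K has 10 vertices, 17 edges, 7 triangles.
rank ∂_0 = 0, rank ∂_1 = 9 ⇒ b_0 = 10 − 0 − 9 = 1; all invariant factors of ∂_1 are 1 so no torsion. So H_0 = Z.
rank ∂_1 = 9, rank ∂_2 = 7 ⇒ b_1 = 17 − 9 − 7 = 1; all invariant factors of ∂_2 are 1 so no torsion. So H_1 = Z.
rank ∂_2 = 7, rank ∂_3 = 0 ⇒ b_2 = 7 − 7 − 0 = 0. So H_2 = 0.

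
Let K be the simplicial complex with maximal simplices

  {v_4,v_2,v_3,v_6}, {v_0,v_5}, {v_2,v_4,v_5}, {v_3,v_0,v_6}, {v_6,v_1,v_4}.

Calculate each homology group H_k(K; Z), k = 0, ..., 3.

H_0 = Z,  H_1 = Z,  H_2 = 0,  H_3 = 0.

K has 7 vertices, 13 edges, 7 triangles, 1 3-simplex.
rank ∂_0 = 0, rank ∂_1 = 6 ⇒ b_0 = 7 − 0 − 6 = 1; all invariant factors of ∂_1 are 1 so no torsion. So H_0 ≅ Z.
rank ∂_1 = 6, rank ∂_2 = 6 ⇒ b_1 = 13 − 6 − 6 = 1; all invariant factors of ∂_2 are 1 so no torsion. So H_1 ≅ Z.
rank ∂_2 = 6, rank ∂_3 = 1 ⇒ b_2 = 7 − 6 − 1 = 0; all invariant factors of ∂_3 are 1 so no torsion. So H_2 ≅ 0.
rank ∂_3 = 1, rank ∂_4 = 0 ⇒ b_3 = 1 − 1 − 0 = 0. So H_3 ≅ 0.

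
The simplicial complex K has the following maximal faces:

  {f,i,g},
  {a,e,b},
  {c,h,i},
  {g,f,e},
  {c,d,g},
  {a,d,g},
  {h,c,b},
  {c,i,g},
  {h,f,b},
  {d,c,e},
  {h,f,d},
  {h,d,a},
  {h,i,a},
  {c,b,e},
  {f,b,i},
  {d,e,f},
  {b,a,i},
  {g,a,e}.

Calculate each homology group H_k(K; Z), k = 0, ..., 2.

H_0 = Z,  H_1 = Z ⊕ Z_2,  H_2 = 0.

We work with the vertex ordering a < b < c < d < e < f < g < h < i. The simplices of K, each written with vertices in increasing order, are:

  0-simplices (9): a, b, c, d, e, f, g, h, i
  1-simplices (27): ab, ad, ae, ag, ah, ai, bc, be, bf, bh, bi, cd, ce, cg, ch, ci, de, df, dg, dh, ef, eg, fg, fh, fi, gi, hi
  2-simplices (18): abe, abi, adg, adh, aeg, ahi, bce, bch, bfh, bfi, cde, cdg, cgi, chi, def, dfh, efg, fgi

Hence C_0 ≅ Z^9, C_1 ≅ Z^27, C_2 ≅ Z^18.

The boundary map ∂_1: C_1 → C_0 maps an edge to its endpoints' difference, ∂[p,q] = q − p. For instance
  ∂hi = i − h.
The resulting 9×27 matrix has rank 8, and its Smith normal form has invariant factors (1,1,1,1,1,1,1,1).

The boundary map ∂_2: C_2 → C_1 sends each 2-simplex [p,q,r] to [q,r] − [p,r] + [p,q]. For instance
  ∂cgi = gi − ci + cg,
  ∂abi = bi − ai + ab.
As a 27×18 matrix over Z this has rank 18, with invariant factors (1,1,1,1,1,1,1,1,1,1,1,1,1,1,1,1,1,2).

From H_k ≅ ker(∂_k) / im(∂_{k+1}) we obtain:

  H_0: rank C_0 − rank ∂_1 = 9 − 8 = 1, and the invariant factors of ∂_1 are all 1, so H_0 = Z.
  H_1: rank ker ∂_1 − rank ∂_2 = (27 − 8) − 18 = 1, and ∂_2 has invariant factor 2 > 1, so H_1 = Z ⊕ Z_2.
  H_2: rank ker ∂_2 − rank ∂_3 = (18 − 18) − 0 = 0, and there is no ∂_3, so H_2 = 0.

As a check, the Euler characteristic is 9 − 27 + 18 = 0, which agrees with 1 − 1 + 0 = 0.
(K is a triangulation of the Klein bottle.)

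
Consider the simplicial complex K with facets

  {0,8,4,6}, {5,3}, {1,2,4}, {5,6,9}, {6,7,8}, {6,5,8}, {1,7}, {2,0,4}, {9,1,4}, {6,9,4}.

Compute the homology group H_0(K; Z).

Order the vertices as 0 < 1 < 2 < 3 < 4 < 5 < 6 < 7 < 8 < 9. Listing each simplex with vertices in this order, K has dimension 3 with simplices:

  0-simplices (10): [0], [1], [2], [3], [4], [5], [6], [7], [8], [9]
  1-simplices (20): [0,2], [0,4], [0,6], [0,8], [1,2], [1,4], [1,7], [1,9], [2,4], [3,5], [4,6], [4,8], [4,9], [5,6], [5,8], [5,9], [6,7], [6,8], [6,9], [7,8]
  2-simplices (11): [0,2,4], [0,4,6], [0,4,8], [0,6,8], [1,2,4], [1,4,9], [4,6,8], [4,6,9], [5,6,8], [5,6,9], [6,7,8]
  3-simplices (1): [0,4,6,8]

Hence C_0 ≅ Z^10, C_1 ≅ Z^20, C_2 ≅ Z^11, C_3 ≅ Z^1.

∂_1: C_1 → C_0 is given by ∂[p,q] = [q] − [p]. For instance
  ∂[0,6] = [6] − [0].
As a 10×20 matrix over Z this has rank 9, with invariant factors (1,1,1,1,1,1,1,1,1).

Boundary ∂_2: C_2 → C_1 maps a triangle to the signed sum of its edges. For instance
  ∂[0,6,8] = [6,8] − [0,8] + [0,6],
  ∂[0,4,8] = [4,8] − [0,8] + [0,4].
This gives a 20×11 integer matrix of rank 10; reducing to Smith normal form yields diagonal entries (1,1,1,1,1,1,1,1,1,1).

Boundary ∂_3: C_3 → C_2 sends each 3-simplex σ to the alternating sum Σ_i (−1)^i (σ with its i-th vertex removed). For instance
  ∂[0,4,6,8] = [4,6,8] − [0,6,8] + [0,4,8] − [0,4,6].
The resulting 11×1 matrix has rank 1, and its Smith normal form has invariant factors (1).

Reading off H_k = ker ∂_k / im ∂_{k+1}:

  H_0: rank C_0 − rank ∂_1 = 10 − 9 = 1, and the invariant factors of ∂_1 are all 1, so H_0 = Z.

H_0 ≅ Z.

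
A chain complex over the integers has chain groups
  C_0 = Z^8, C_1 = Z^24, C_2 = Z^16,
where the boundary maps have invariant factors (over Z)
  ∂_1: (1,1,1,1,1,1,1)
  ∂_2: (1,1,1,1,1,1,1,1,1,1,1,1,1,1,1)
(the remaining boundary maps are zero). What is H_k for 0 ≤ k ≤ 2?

H_0: b_0 = 8 − 0 − 7 = 1; torsion from ∂_1 factors > 1: none. So H_0 = Z.
H_1: b_1 = 24 − 7 − 15 = 2; torsion from ∂_2 factors > 1: none. So H_1 = Z^2.
H_2: b_2 = 16 − 15 − 0 = 1; torsion from ∂_3 factors > 1: none. So H_2 = Z.

H_0 = Z,  H_1 = Z^2,  H_2 = Z.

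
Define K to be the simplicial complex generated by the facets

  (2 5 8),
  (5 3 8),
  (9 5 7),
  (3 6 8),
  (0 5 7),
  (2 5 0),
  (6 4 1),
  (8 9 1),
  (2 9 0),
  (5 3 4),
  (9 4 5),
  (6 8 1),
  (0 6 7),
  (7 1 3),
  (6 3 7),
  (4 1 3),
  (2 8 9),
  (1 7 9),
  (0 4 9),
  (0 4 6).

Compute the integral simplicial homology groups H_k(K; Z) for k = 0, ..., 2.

H_0 = Z,  H_1 = Z × Z/2,  H_2 = 0.

Order the vertices as 0 < 1 < 2 < 3 < 4 < 5 < 6 < 7 < 8 < 9. Listing each simplex with vertices in this order, K has dimension 2 with simplices:

  0-simplices (10): [0], [1], [2], [3], [4], [5], [6], [7], [8], [9]
  1-simplices (30): (30 of them)
  2-simplices (20): (20 of them)

giving chain groups C_0 ≅ Z^10, C_1 ≅ Z^30, C_2 ≅ Z^20.

The boundary map ∂_1: C_1 → C_0 maps an edge to its endpoints' difference, ∂[p,q] = q − p. For instance
  ∂[5,8] = [8] − [5].
The resulting 10×30 matrix has rank 9, and its Smith normal form has invariant factors (1,1,1,1,1,1,1,1,1).

Boundary ∂_2: C_2 → C_1 maps a triangle to the signed sum of its edges. For instance
  ∂[0,4,6] = [4,6] − [0,6] + [0,4],
  ∂[0,6,7] = [6,7] − [0,7] + [0,6].
The resulting 30×20 matrix has rank 20, and its Smith normal form has invariant factors (1,1,1,1,1,1,1,1,1,1,1,1,1,1,1,1,1,1,1,2).

Now H_k = ker ∂_k / im ∂_{k+1}, so:

  H_0: rank C_0 − rank ∂_1 = 10 − 9 = 1, and the invariant factors of ∂_1 are all 1, so H_0 = Z.
  H_1: rank ker ∂_1 − rank ∂_2 = (30 − 9) − 20 = 1, and ∂_2 has invariant factor 2 > 1, so H_1 = Z × Z/2.
  H_2: rank ker ∂_2 − rank ∂_3 = (20 − 20) − 0 = 0, and there is no ∂_3, so H_2 = 0.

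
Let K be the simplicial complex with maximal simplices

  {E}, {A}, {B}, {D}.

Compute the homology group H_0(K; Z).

H_0 ≅ Z^4.

Order the vertices as A < B < D < E. Listing each simplex with vertices in this order, K has dimension 0 with simplices:

  0-simplices (4): A, B, D, E

Hence C_0 ≅ Z^4.

From H_k ≅ ker(∂_k) / im(∂_{k+1}) we obtain:

  H_0: rank C_0 − rank ∂_1 = 4 − 0 = 4, and there is no ∂_1, so H_0 ≅ Z^4.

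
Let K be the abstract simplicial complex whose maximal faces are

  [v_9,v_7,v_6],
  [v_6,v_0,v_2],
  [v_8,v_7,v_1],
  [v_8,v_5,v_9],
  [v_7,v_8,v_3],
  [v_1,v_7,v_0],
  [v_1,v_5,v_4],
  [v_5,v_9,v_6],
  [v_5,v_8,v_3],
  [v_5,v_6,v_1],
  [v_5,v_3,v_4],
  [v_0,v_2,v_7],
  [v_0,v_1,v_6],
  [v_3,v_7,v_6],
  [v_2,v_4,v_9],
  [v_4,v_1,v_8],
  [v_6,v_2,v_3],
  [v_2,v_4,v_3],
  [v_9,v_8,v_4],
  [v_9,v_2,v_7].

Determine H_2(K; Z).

H_2 ≅ 0.

We work with the vertex ordering v_0 < v_1 < v_2 < v_3 < v_4 < v_5 < v_6 < v_7 < v_8 < v_9. The simplices of K, each written with vertices in increasing order, are:

  0-simplices (10): [v_0], [v_1], [v_2], [v_3], [v_4], [v_5], [v_6], [v_7], [v_8], [v_9]
  1-simplices (30): (30 of them)
  2-simplices (20): (20 of them)

Hence C_0 ≅ Z^10, C_1 ≅ Z^30, C_2 ≅ Z^20.

Boundary ∂_1: C_1 → C_0 maps an edge to its endpoints' difference, ∂[p,q] = q − p.
As a 10×30 matrix over Z this has rank 9, with invariant factors (1,1,1,1,1,1,1,1,1).

Boundary ∂_2: C_2 → C_1 maps a triangle to the signed sum of its edges. For instance
  ∂[v_0,v_2,v_7] = [v_2,v_7] − [v_0,v_7] + [v_0,v_2],
  ∂[v_0,v_1,v_6] = [v_1,v_6] − [v_0,v_6] + [v_0,v_1].
The resulting 30×20 matrix has rank 20, and its Smith normal form has invariant factors (1,1,1,1,1,1,1,1,1,1,1,1,1,1,1,1,1,1,1,2).

Computing H_k = (kernel of ∂_k) / (image of ∂_{k+1}):

  H_2: rank ker ∂_2 − rank ∂_3 = (20 − 20) − 0 = 0, and there is no ∂_3, so H_2 ≅ 0.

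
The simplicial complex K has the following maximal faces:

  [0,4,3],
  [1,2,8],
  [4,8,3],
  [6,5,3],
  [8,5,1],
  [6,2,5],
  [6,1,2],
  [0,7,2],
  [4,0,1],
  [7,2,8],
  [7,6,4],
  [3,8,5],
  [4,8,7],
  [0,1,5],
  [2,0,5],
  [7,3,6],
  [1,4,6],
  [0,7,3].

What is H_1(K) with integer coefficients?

H_1 ≅ Z ⊕ Z_2.

Order the vertices as 0 < 1 < 2 < 3 < 4 < 5 < 6 < 7 < 8. Listing each simplex with vertices in this order, K has dimension 2 with simplices:

  0-simplices (9): [0], [1], [2], [3], [4], [5], [6], [7], [8]
  1-simplices (27): (27 of them)
  2-simplices (18): [0,1,4], [0,1,5], [0,2,5], [0,2,7], [0,3,4], [0,3,7], [1,2,6], [1,2,8], [1,4,6], [1,5,8], [2,5,6], [2,7,8], [3,4,8], [3,5,6], [3,5,8], [3,6,7], [4,6,7], [4,7,8]

Hence C_0 ≅ Z^9, C_1 ≅ Z^27, C_2 ≅ Z^18.

∂_1: C_1 → C_0 is given by ∂[p,q] = [q] − [p]. For instance
  ∂[0,3] = [3] − [0].
This gives a 9×27 integer matrix of rank 8; reducing to Smith normal form yields diagonal entries (1,1,1,1,1,1,1,1).

∂_2: C_2 → C_1 sends each 2-simplex [p,q,r] to [q,r] − [p,r] + [p,q]. For instance
  ∂[0,1,4] = [1,4] − [0,4] + [0,1],
  ∂[2,7,8] = [7,8] − [2,8] + [2,7].
The resulting 27×18 matrix has rank 18, and its Smith normal form has invariant factors (1,1,1,1,1,1,1,1,1,1,1,1,1,1,1,1,1,2).

Now H_k = ker ∂_k / im ∂_{k+1}, so:

  H_1: rank ker ∂_1 − rank ∂_2 = (27 − 8) − 18 = 1, and ∂_2 has invariant factor 2 > 1, so H_1 ≅ Z ⊕ Z_2.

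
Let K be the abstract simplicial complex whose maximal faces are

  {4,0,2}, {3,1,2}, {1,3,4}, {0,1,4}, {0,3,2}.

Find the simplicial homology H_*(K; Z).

We work with the vertex ordering 0 < 1 < 2 < 3 < 4. The simplices of K, each written with vertices in increasing order, are:

  0-simplices (5): [0], [1], [2], [3], [4]
  1-simplices (10): [0,1], [0,2], [0,3], [0,4], [1,2], [1,3], [1,4], [2,3], [2,4], [3,4]
  2-simplices (5): [0,1,4], [0,2,3], [0,2,4], [1,2,3], [1,3,4]

so the chain groups are C_0 ≅ Z^5, C_1 ≅ Z^10, C_2 ≅ Z^5.

Boundary ∂_1: C_1 → C_0 maps an edge to its endpoints' difference, ∂[p,q] = q − p. For instance
  ∂[0,1] = [1] − [0].
The 5×10 boundary matrix has rank 4 and Smith normal form diag(1,1,1,1).

∂_2: C_2 → C_1 maps a triangle to the signed sum of its edges. For instance
  ∂[0,2,3] = [2,3] − [0,3] + [0,2],
  ∂[1,2,3] = [2,3] − [1,3] + [1,2].
This gives a 10×5 integer matrix of rank 5; reducing to Smith normal form yields diagonal entries (1,1,1,1,1).

From H_k ≅ ker(∂_k) / im(∂_{k+1}) we obtain:

  H_0: rank C_0 − rank ∂_1 = 5 − 4 = 1, and the invariant factors of ∂_1 are all 1, so H_0 = Z.
  H_1: rank ker ∂_1 − rank ∂_2 = (10 − 4) − 5 = 1, and the invariant factors of ∂_2 are all 1, so H_1 = Z.
  H_2: rank ker ∂_2 − rank ∂_3 = (5 − 5) − 0 = 0, and there is no ∂_3, so H_2 = 0.

(K is a triangulation of the Möbius band.)

H_0 ≅ Z,  H_1 ≅ Z,  H_2 = 0.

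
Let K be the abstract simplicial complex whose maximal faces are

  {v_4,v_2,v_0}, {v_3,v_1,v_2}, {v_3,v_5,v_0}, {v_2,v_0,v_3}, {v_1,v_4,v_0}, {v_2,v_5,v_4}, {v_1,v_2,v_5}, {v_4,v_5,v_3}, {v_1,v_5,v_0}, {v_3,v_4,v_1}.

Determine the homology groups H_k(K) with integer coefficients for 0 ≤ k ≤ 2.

Fix the vertex order v_0 < v_1 < v_2 < v_3 < v_4 < v_5 and write every simplex with vertices in increasing order. Then dim K = 2 and the simplices of K are:

  0-simplices (6): [v_0], [v_1], [v_2], [v_3], [v_4], [v_5]
  1-simplices (15): (15 of them)
  2-simplices (10): [v_0,v_1,v_4], [v_0,v_1,v_5], [v_0,v_2,v_3], [v_0,v_2,v_4], [v_0,v_3,v_5], [v_1,v_2,v_3], [v_1,v_2,v_5], [v_1,v_3,v_4], [v_2,v_4,v_5], [v_3,v_4,v_5]

Hence C_0 ≅ Z^6, C_1 ≅ Z^15, C_2 ≅ Z^10.

∂_1: C_1 → C_0 is given by ∂[p,q] = [q] − [p]. For instance
  ∂[v_0,v_5] = [v_5] − [v_0].
This gives a 6×15 integer matrix of rank 5; reducing to Smith normal form yields diagonal entries (1,1,1,1,1).

∂_2: C_2 → C_1 maps a triangle to the signed sum of its edges. For instance
  ∂[v_3,v_4,v_5] = [v_4,v_5] − [v_3,v_5] + [v_3,v_4],
  ∂[v_1,v_2,v_5] = [v_2,v_5] − [v_1,v_5] + [v_1,v_2].
As a 15×10 matrix over Z this has rank 10, with invariant factors (1,1,1,1,1,1,1,1,1,2).

Computing H_k = (kernel of ∂_k) / (image of ∂_{k+1}):

  H_0: rank C_0 − rank ∂_1 = 6 − 5 = 1, and the invariant factors of ∂_1 are all 1, so H_0 ≅ Z.
  H_1: rank ker ∂_1 − rank ∂_2 = (15 − 5) − 10 = 0, and ∂_2 has invariant factor 2 > 1, so H_1 ≅ Z_2.
  H_2: rank ker ∂_2 − rank ∂_3 = (10 − 10) − 0 = 0, and there is no ∂_3, so H_2 ≅ 0.

(K is a triangulation of the real projective plane RP^2.)

H_0 ≅ Z,  H_1 ≅ Z_2,  H_2 = 0.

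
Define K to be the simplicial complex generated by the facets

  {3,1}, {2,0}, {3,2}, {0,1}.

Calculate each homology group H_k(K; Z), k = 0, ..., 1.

H_0 ≅ Z,  H_1 ≅ Z.

We work with the vertex ordering 0 < 1 < 2 < 3. The simplices of K, each written with vertices in increasing order, are:

  0-simplices (4): [0], [1], [2], [3]
  1-simplices (4): [0,1], [0,2], [1,3], [2,3]

Hence C_0 ≅ Z^4, C_1 ≅ Z^4.

Boundary ∂_1: C_1 → C_0 maps an edge to its endpoints' difference, ∂[p,q] = q − p.
The resulting 4×4 matrix has rank 3, and its Smith normal form has invariant factors (1,1,1).

Reading off H_k = ker ∂_k / im ∂_{k+1}:

  H_0: rank C_0 − rank ∂_1 = 4 − 3 = 1, and the invariant factors of ∂_1 are all 1, so H_0 = Z.
  H_1: rank ker ∂_1 − rank ∂_2 = (4 − 3) − 0 = 1, and there is no ∂_2, so H_1 = Z.

As a check, the Euler characteristic is 4 − 4 = 0, which agrees with 1 − 1 = 0.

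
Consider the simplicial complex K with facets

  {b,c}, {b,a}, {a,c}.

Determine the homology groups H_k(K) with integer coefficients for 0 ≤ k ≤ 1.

K has 3 vertices, 3 edges.
rank ∂_0 = 0, rank ∂_1 = 2 ⇒ b_0 = 3 − 0 − 2 = 1; all invariant factors of ∂_1 are 1 so no torsion. So H_0 ≅ Z.
rank ∂_1 = 2, rank ∂_2 = 0 ⇒ b_1 = 3 − 2 − 0 = 1. So H_1 ≅ Z.

H_0 = Z,  H_1 = Z.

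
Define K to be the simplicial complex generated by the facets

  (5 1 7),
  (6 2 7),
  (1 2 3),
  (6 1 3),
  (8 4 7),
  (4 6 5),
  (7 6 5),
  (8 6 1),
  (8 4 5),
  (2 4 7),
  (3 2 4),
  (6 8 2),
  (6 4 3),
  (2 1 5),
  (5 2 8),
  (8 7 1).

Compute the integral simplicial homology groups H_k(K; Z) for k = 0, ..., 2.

H_0 = Z,  H_1 = Z^2,  H_2 = Z.

Fix the vertex order 1 < 2 < 3 < 4 < 5 < 6 < 7 < 8 and write every simplex with vertices in increasing order. Then dim K = 2 and the simplices of K are:

  0-simplices (8): [1], [2], [3], [4], [5], [6], [7], [8]
  1-simplices (24): (24 of them)
  2-simplices (16): [1,2,3], [1,2,5], [1,3,6], [1,5,7], [1,6,8], [1,7,8], [2,3,4], [2,4,7], [2,5,8], [2,6,7], [2,6,8], [3,4,6], [4,5,6], [4,5,8], [4,7,8], [5,6,7]

so the chain groups are C_0 ≅ Z^8, C_1 ≅ Z^24, C_2 ≅ Z^16.

The boundary map ∂_1: C_1 → C_0 sends each edge [p,q] (with p < q) to q − p. For instance
  ∂[3,4] = [4] − [3].
The resulting 8×24 matrix has rank 7, and its Smith normal form has invariant factors (1,1,1,1,1,1,1).

Boundary ∂_2: C_2 → C_1 sends each 2-simplex [p,q,r] to [q,r] − [p,r] + [p,q]. For instance
  ∂[1,3,6] = [3,6] − [1,6] + [1,3],
  ∂[2,6,7] = [6,7] − [2,7] + [2,6].
The 24×16 boundary matrix has rank 15 and Smith normal form diag(1,1,1,1,1,1,1,1,1,1,1,1,1,1,1).

Computing H_k = (kernel of ∂_k) / (image of ∂_{k+1}):

  H_0: rank C_0 − rank ∂_1 = 8 − 7 = 1, and the invariant factors of ∂_1 are all 1, so H_0 ≅ Z.
  H_1: rank ker ∂_1 − rank ∂_2 = (24 − 7) − 15 = 2, and the invariant factors of ∂_2 are all 1, so H_1 ≅ Z^2.
  H_2: rank ker ∂_2 − rank ∂_3 = (16 − 15) − 0 = 1, and there is no ∂_3, so H_2 ≅ Z.

As a check, the Euler characteristic is 8 − 24 + 16 = 0, which agrees with 1 − 2 + 1 = 0.
(K is a triangulation of the torus T^2.)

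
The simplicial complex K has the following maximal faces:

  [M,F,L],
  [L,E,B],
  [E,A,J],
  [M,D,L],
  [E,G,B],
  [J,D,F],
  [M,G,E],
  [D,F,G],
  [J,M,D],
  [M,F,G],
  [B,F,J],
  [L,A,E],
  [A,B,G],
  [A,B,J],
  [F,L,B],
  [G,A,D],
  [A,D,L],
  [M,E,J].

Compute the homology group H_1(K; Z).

H_1 ≅ Z ⊕ Z/2Z.

We work with the vertex ordering A < B < D < E < F < G < J < L < M. The simplices of K, each written with vertices in increasing order, are:

  0-simplices (9): A, B, D, E, F, G, J, L, M
  1-simplices (27): AB, AD, AE, AG, AJ, AL, BE, BF, BG, BJ, BL, DF, DG, DJ, DL, DM, EG, EJ, EL, EM, FG, FJ, FL, FM, GM, JM, LM
  2-simplices (18): ABG, ABJ, ADG, ADL, AEJ, AEL, BEG, BEL, BFJ, BFL, DFG, DFJ, DJM, DLM, EGM, EJM, FGM, FLM

giving chain groups C_0 ≅ Z^9, C_1 ≅ Z^27, C_2 ≅ Z^18.

Boundary ∂_1: C_1 → C_0 is given by ∂[p,q] = [q] − [p].
This gives a 9×27 integer matrix of rank 8; reducing to Smith normal form yields diagonal entries (1,1,1,1,1,1,1,1).

Boundary ∂_2: C_2 → C_1 acts by ∂[p,q,r] = [q,r] − [p,r] + [p,q]. For instance
  ∂DFG = FG − DG + DF,
  ∂BFL = FL − BL + BF.
As a 27×18 matrix over Z this has rank 18, with invariant factors (1,1,1,1,1,1,1,1,1,1,1,1,1,1,1,1,1,2).

Now H_k = ker ∂_k / im ∂_{k+1}, so:

  H_1: rank ker ∂_1 − rank ∂_2 = (27 − 8) − 18 = 1, and ∂_2 has invariant factor 2 > 1, so H_1 ≅ Z ⊕ Z/2Z.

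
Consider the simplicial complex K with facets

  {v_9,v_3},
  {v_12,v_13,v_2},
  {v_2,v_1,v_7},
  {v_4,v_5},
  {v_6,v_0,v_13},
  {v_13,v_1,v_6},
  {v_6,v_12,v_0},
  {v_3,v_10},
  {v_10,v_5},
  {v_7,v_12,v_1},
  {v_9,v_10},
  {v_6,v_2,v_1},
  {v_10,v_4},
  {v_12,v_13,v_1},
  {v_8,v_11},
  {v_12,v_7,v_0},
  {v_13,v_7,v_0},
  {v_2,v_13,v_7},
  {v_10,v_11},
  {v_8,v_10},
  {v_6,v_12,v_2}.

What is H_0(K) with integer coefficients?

H_0 = Z^2.

Fix the vertex order v_0 < v_1 < v_2 < v_3 < v_4 < v_5 < v_6 < v_7 < v_8 < v_9 < v_10 < v_11 < v_12 < v_13 and write every simplex with vertices in increasing order. Then dim K = 2 and the simplices of K are:

  0-simplices (14): [v_0], [v_1], [v_2], [v_3], [v_4], [v_5], [v_6], [v_7], [v_8], [v_9], [v_10], [v_11], [v_12], [v_13]
  1-simplices (27): (27 of them)
  2-simplices (12): (12 of them)

Hence C_0 ≅ Z^14, C_1 ≅ Z^27, C_2 ≅ Z^12.

Boundary ∂_1: C_1 → C_0 sends each edge [p,q] (with p < q) to q − p. For instance
  ∂[v_7,v_12] = [v_12] − [v_7].
As a 14×27 matrix over Z this has rank 12, with invariant factors (1,1,1,1,1,1,1,1,1,1,1,1).

∂_2: C_2 → C_1 acts by ∂[p,q,r] = [q,r] − [p,r] + [p,q]. For instance
  ∂[v_1,v_2,v_7] = [v_2,v_7] − [v_1,v_7] + [v_1,v_2],
  ∂[v_0,v_7,v_12] = [v_7,v_12] − [v_0,v_12] + [v_0,v_7].
The resulting 27×12 matrix has rank 12, and its Smith normal form has invariant factors (1,1,1,1,1,1,1,1,1,1,1,2).

Computing H_k = (kernel of ∂_k) / (image of ∂_{k+1}):

  H_0: rank C_0 − rank ∂_1 = 14 − 12 = 2, and the invariant factors of ∂_1 are all 1, so H_0 = Z^2.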